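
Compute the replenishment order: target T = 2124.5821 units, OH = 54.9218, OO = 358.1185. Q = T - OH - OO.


Inventory position = OH + OO = 54.9218 + 358.1185 = 413.0403
Q = 2124.5821 - 413.0403 = 1711.5418

1711.5418 units


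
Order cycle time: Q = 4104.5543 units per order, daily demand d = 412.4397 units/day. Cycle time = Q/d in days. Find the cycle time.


Cycle = 4104.5543 / 412.4397 = 9.9519

9.9519 days


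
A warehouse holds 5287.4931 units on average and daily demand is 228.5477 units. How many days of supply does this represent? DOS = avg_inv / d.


DOS = 5287.4931 / 228.5477 = 23.1352

23.1352 days


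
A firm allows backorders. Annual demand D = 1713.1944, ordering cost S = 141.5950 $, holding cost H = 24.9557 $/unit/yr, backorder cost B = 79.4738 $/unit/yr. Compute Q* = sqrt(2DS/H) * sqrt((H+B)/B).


sqrt(2DS/H) = 139.4304
sqrt((H+B)/B) = 1.1463
Q* = 139.4304 * 1.1463 = 159.8295

159.8295 units


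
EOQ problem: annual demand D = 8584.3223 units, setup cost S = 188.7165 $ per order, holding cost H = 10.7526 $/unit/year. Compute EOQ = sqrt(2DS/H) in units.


2*D*S = 2 * 8584.3223 * 188.7165 = 3240006.5187
2*D*S/H = 301323.0771
EOQ = sqrt(301323.0771) = 548.9290

548.9290 units


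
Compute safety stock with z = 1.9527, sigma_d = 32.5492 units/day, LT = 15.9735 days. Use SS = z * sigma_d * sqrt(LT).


sqrt(LT) = sqrt(15.9735) = 3.9967
SS = 1.9527 * 32.5492 * 3.9967 = 254.0247

254.0247 units


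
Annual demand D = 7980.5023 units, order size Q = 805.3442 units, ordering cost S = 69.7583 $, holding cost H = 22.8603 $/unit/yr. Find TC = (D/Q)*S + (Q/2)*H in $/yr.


Ordering cost = D*S/Q = 691.2650
Holding cost = Q*H/2 = 9205.2050
TC = 691.2650 + 9205.2050 = 9896.4700

9896.4700 $/yr


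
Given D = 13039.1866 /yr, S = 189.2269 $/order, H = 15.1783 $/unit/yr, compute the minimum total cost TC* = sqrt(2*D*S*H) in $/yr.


2*D*S*H = 74900808.0738
TC* = sqrt(74900808.0738) = 8654.5253

8654.5253 $/yr


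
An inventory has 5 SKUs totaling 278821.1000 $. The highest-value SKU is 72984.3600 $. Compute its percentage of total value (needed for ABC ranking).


Top item = 72984.3600
Total = 278821.1000
Percentage = 72984.3600 / 278821.1000 * 100 = 26.1761

26.1761%


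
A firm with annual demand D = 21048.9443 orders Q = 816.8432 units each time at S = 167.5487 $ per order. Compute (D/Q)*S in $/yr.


Number of orders = D/Q = 25.7686
Cost = 25.7686 * 167.5487 = 4317.5034

4317.5034 $/yr


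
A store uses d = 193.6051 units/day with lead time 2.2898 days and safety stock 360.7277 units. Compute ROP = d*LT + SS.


d*LT = 193.6051 * 2.2898 = 443.3170
ROP = 443.3170 + 360.7277 = 804.0447

804.0447 units


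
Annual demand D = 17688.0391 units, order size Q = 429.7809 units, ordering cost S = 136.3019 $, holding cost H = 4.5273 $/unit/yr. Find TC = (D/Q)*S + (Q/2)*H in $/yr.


Ordering cost = D*S/Q = 5609.6335
Holding cost = Q*H/2 = 972.8735
TC = 5609.6335 + 972.8735 = 6582.5070

6582.5070 $/yr


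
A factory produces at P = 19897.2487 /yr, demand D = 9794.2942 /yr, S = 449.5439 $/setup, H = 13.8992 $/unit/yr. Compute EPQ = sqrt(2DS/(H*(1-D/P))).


1 - D/P = 1 - 0.4922 = 0.5078
H*(1-D/P) = 7.0574
2DS = 8805930.4248
EPQ = sqrt(1247757.1778) = 1117.0305

1117.0305 units


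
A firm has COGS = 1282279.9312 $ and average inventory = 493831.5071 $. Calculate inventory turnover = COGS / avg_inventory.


Turnover = 1282279.9312 / 493831.5071 = 2.5966

2.5966


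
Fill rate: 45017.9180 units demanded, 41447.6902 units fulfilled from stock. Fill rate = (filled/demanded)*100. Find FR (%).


FR = 41447.6902 / 45017.9180 * 100 = 92.0693

92.0693%


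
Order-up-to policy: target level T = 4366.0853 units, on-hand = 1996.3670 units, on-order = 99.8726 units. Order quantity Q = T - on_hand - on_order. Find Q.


Inventory position = OH + OO = 1996.3670 + 99.8726 = 2096.2396
Q = 4366.0853 - 2096.2396 = 2269.8457

2269.8457 units


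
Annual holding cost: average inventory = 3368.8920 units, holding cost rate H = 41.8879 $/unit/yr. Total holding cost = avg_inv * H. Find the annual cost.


Cost = 3368.8920 * 41.8879 = 141115.8112

141115.8112 $/yr


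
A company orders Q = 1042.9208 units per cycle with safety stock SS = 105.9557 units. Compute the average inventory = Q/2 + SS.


Q/2 = 521.4604
Avg = 521.4604 + 105.9557 = 627.4161

627.4161 units


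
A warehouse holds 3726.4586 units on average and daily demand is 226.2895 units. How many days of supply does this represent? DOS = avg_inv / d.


DOS = 3726.4586 / 226.2895 = 16.4677

16.4677 days


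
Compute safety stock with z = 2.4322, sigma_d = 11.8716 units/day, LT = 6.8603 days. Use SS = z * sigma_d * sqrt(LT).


sqrt(LT) = sqrt(6.8603) = 2.6192
SS = 2.4322 * 11.8716 * 2.6192 = 75.6276

75.6276 units


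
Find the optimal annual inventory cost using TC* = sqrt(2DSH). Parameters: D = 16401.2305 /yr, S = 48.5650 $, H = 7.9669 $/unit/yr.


2*D*S*H = 12691682.1425
TC* = sqrt(12691682.1425) = 3562.5387

3562.5387 $/yr


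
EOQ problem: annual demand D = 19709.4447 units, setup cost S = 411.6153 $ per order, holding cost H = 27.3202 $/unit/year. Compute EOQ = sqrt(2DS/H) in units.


2*D*S = 2 * 19709.4447 * 411.6153 = 16225417.9860
2*D*S/H = 593898.2140
EOQ = sqrt(593898.2140) = 770.6479

770.6479 units


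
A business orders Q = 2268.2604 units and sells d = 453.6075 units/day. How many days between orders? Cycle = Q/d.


Cycle = 2268.2604 / 453.6075 = 5.0005

5.0005 days


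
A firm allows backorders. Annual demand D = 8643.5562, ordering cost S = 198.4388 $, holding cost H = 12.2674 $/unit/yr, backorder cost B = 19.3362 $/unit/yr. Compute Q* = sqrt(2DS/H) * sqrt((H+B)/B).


sqrt(2DS/H) = 528.8083
sqrt((H+B)/B) = 1.2784
Q* = 528.8083 * 1.2784 = 676.0534

676.0534 units


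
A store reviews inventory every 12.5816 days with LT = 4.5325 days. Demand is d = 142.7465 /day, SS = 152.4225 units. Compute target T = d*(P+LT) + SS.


P + LT = 17.1141
d*(P+LT) = 142.7465 * 17.1141 = 2442.9779
T = 2442.9779 + 152.4225 = 2595.4004

2595.4004 units


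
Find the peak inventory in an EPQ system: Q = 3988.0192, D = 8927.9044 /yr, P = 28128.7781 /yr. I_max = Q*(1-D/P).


D/P = 0.3174
1 - D/P = 0.6826
I_max = 3988.0192 * 0.6826 = 2722.2460

2722.2460 units


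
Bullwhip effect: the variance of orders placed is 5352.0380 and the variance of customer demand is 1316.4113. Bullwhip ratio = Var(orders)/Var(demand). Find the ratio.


BW = 5352.0380 / 1316.4113 = 4.0656

4.0656


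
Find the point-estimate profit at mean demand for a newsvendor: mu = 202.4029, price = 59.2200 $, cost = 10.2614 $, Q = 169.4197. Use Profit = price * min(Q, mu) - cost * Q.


Sales at mu = min(169.4197, 202.4029) = 169.4197
Revenue = 59.2200 * 169.4197 = 10033.0346
Total cost = 10.2614 * 169.4197 = 1738.4833
Profit = 10033.0346 - 1738.4833 = 8294.5513

8294.5513 $


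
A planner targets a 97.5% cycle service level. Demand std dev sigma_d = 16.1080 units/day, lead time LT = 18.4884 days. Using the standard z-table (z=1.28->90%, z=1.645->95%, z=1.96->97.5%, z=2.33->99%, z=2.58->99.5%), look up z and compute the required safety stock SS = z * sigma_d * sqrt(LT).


From the table, SL = 97.5% corresponds to z = 1.96
sqrt(LT) = sqrt(18.4884) = 4.2998
SS = 1.96 * 16.1080 * 4.2998 = 135.7524

135.7524 units


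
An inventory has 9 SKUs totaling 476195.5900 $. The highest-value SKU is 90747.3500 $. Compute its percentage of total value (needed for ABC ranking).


Top item = 90747.3500
Total = 476195.5900
Percentage = 90747.3500 / 476195.5900 * 100 = 19.0567

19.0567%


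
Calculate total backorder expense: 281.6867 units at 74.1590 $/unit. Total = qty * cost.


Total = 281.6867 * 74.1590 = 20889.6040

20889.6040 $


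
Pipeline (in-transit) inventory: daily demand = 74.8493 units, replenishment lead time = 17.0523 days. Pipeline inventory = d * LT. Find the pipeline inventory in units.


Pipeline = 74.8493 * 17.0523 = 1276.3527

1276.3527 units


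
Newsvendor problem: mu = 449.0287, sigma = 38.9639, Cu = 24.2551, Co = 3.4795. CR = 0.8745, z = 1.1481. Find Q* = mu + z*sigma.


CR = Cu/(Cu+Co) = 24.2551/(24.2551+3.4795) = 0.8745
z = 1.1481
Q* = 449.0287 + 1.1481 * 38.9639 = 493.7632

493.7632 units


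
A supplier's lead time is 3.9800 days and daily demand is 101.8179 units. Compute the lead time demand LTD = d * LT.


LTD = 101.8179 * 3.9800 = 405.2352

405.2352 units


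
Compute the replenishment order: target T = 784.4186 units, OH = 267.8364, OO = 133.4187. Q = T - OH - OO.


Inventory position = OH + OO = 267.8364 + 133.4187 = 401.2551
Q = 784.4186 - 401.2551 = 383.1635

383.1635 units


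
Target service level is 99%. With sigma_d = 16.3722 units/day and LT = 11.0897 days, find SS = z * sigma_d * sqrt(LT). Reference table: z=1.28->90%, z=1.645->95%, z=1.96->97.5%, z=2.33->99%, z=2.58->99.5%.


From the table, SL = 99% corresponds to z = 2.33
sqrt(LT) = sqrt(11.0897) = 3.3301
SS = 2.33 * 16.3722 * 3.3301 = 127.0348

127.0348 units


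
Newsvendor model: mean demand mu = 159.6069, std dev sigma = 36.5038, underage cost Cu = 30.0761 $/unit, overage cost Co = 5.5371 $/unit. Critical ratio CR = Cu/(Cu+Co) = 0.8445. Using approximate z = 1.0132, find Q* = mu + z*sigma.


CR = Cu/(Cu+Co) = 30.0761/(30.0761+5.5371) = 0.8445
z = 1.0132
Q* = 159.6069 + 1.0132 * 36.5038 = 196.5926

196.5926 units


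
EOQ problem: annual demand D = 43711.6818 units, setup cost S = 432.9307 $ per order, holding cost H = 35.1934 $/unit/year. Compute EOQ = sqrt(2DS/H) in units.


2*D*S = 2 * 43711.6818 * 432.9307 = 37848257.9997
2*D*S/H = 1075436.2466
EOQ = sqrt(1075436.2466) = 1037.0324

1037.0324 units


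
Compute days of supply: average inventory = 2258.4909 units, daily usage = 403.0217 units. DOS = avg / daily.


DOS = 2258.4909 / 403.0217 = 5.6039

5.6039 days


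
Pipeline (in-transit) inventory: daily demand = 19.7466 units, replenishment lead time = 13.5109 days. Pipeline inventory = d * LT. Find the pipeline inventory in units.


Pipeline = 19.7466 * 13.5109 = 266.7943

266.7943 units


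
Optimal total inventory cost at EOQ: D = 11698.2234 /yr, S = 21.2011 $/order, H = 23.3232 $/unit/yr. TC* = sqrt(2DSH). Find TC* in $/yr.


2*D*S*H = 11569016.4177
TC* = sqrt(11569016.4177) = 3401.3257

3401.3257 $/yr


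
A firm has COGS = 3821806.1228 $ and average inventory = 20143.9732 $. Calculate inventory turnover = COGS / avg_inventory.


Turnover = 3821806.1228 / 20143.9732 = 189.7245

189.7245


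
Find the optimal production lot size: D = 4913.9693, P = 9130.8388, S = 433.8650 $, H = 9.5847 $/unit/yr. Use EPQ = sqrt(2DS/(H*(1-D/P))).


1 - D/P = 1 - 0.5382 = 0.4618
H*(1-D/P) = 4.4265
2DS = 4263998.5807
EPQ = sqrt(963294.4142) = 981.4756

981.4756 units


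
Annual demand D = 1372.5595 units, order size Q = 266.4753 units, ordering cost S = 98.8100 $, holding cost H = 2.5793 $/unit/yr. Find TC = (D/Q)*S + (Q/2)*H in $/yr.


Ordering cost = D*S/Q = 508.9500
Holding cost = Q*H/2 = 343.6599
TC = 508.9500 + 343.6599 = 852.6099

852.6099 $/yr


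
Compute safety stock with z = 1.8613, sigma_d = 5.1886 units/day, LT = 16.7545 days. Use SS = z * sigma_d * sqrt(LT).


sqrt(LT) = sqrt(16.7545) = 4.0932
SS = 1.8613 * 5.1886 * 4.0932 = 39.5305

39.5305 units


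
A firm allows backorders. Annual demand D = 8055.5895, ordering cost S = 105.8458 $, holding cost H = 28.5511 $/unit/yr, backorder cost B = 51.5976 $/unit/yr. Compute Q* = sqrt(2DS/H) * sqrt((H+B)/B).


sqrt(2DS/H) = 244.3932
sqrt((H+B)/B) = 1.2463
Q* = 244.3932 * 1.2463 = 304.5948

304.5948 units


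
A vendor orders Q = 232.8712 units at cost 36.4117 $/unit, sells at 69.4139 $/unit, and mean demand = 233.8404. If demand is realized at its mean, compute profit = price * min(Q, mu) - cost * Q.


Sales at mu = min(232.8712, 233.8404) = 232.8712
Revenue = 69.4139 * 232.8712 = 16164.4982
Total cost = 36.4117 * 232.8712 = 8479.2363
Profit = 16164.4982 - 8479.2363 = 7685.2619

7685.2619 $


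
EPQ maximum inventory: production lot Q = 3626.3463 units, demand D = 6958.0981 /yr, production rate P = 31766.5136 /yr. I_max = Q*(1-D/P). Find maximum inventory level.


D/P = 0.2190
1 - D/P = 0.7810
I_max = 3626.3463 * 0.7810 = 2832.0359

2832.0359 units


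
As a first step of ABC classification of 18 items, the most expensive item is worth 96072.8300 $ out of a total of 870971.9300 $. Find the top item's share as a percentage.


Top item = 96072.8300
Total = 870971.9300
Percentage = 96072.8300 / 870971.9300 * 100 = 11.0305

11.0305%


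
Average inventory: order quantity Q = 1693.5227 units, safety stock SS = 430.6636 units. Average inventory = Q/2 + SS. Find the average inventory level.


Q/2 = 846.7613
Avg = 846.7613 + 430.6636 = 1277.4250

1277.4250 units


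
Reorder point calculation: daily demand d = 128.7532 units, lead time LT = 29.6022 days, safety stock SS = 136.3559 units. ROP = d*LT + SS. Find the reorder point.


d*LT = 128.7532 * 29.6022 = 3811.3780
ROP = 3811.3780 + 136.3559 = 3947.7339

3947.7339 units


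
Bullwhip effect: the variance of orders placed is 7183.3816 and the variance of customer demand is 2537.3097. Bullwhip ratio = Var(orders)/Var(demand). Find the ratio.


BW = 7183.3816 / 2537.3097 = 2.8311

2.8311


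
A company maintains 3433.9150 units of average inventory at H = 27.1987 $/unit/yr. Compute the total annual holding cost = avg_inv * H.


Cost = 3433.9150 * 27.1987 = 93398.0239

93398.0239 $/yr


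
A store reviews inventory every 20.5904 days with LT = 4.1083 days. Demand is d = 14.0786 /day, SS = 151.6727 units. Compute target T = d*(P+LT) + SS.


P + LT = 24.6987
d*(P+LT) = 14.0786 * 24.6987 = 347.7231
T = 347.7231 + 151.6727 = 499.3958

499.3958 units


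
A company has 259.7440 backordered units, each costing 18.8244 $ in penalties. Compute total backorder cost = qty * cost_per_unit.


Total = 259.7440 * 18.8244 = 4889.5250

4889.5250 $


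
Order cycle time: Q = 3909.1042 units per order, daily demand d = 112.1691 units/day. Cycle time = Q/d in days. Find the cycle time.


Cycle = 3909.1042 / 112.1691 = 34.8501

34.8501 days


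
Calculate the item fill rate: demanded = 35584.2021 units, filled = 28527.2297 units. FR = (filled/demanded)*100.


FR = 28527.2297 / 35584.2021 * 100 = 80.1682

80.1682%


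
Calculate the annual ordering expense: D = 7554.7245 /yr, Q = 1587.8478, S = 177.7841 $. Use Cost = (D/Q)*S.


Number of orders = D/Q = 4.7578
Cost = 4.7578 * 177.7841 = 845.8682

845.8682 $/yr


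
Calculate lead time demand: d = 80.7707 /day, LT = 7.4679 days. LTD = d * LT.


LTD = 80.7707 * 7.4679 = 603.1875

603.1875 units


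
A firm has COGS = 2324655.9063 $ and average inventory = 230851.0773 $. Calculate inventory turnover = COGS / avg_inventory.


Turnover = 2324655.9063 / 230851.0773 = 10.0699

10.0699


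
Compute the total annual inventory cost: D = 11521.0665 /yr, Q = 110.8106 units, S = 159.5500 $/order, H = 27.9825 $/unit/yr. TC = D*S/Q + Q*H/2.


Ordering cost = D*S/Q = 16588.5408
Holding cost = Q*H/2 = 1550.3788
TC = 16588.5408 + 1550.3788 = 18138.9196

18138.9196 $/yr


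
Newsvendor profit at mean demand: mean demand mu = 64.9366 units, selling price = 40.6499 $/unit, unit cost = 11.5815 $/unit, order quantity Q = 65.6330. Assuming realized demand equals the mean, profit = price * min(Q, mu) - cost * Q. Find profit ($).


Sales at mu = min(65.6330, 64.9366) = 64.9366
Revenue = 40.6499 * 64.9366 = 2639.6663
Total cost = 11.5815 * 65.6330 = 760.1286
Profit = 2639.6663 - 760.1286 = 1879.5377

1879.5377 $


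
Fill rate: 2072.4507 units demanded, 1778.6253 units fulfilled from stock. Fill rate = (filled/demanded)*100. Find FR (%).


FR = 1778.6253 / 2072.4507 * 100 = 85.8223

85.8223%


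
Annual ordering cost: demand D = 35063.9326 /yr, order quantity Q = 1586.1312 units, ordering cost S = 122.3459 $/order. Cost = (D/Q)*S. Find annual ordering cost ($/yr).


Number of orders = D/Q = 22.1066
Cost = 22.1066 * 122.3459 = 2704.6491

2704.6491 $/yr


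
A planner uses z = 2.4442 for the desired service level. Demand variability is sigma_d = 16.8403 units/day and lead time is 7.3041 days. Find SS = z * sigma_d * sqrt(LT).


sqrt(LT) = sqrt(7.3041) = 2.7026
SS = 2.4442 * 16.8403 * 2.7026 = 111.2423

111.2423 units


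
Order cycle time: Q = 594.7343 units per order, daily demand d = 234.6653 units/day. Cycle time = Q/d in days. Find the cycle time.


Cycle = 594.7343 / 234.6653 = 2.5344

2.5344 days


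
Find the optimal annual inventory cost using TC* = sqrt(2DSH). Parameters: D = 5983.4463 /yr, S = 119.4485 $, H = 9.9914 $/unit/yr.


2*D*S*H = 14281980.6319
TC* = sqrt(14281980.6319) = 3779.1508

3779.1508 $/yr


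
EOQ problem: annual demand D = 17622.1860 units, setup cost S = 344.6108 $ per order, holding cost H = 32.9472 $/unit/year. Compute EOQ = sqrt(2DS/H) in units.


2*D*S = 2 * 17622.1860 * 344.6108 = 12145591.2304
2*D*S/H = 368638.0400
EOQ = sqrt(368638.0400) = 607.1557

607.1557 units


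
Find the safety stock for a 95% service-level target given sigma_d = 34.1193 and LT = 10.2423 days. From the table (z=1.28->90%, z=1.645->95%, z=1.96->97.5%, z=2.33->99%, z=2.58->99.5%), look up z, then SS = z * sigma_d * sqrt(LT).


From the table, SL = 95% corresponds to z = 1.645
sqrt(LT) = sqrt(10.2423) = 3.2004
SS = 1.645 * 34.1193 * 3.2004 = 179.6242

179.6242 units


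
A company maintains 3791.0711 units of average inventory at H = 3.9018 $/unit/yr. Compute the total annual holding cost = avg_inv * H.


Cost = 3791.0711 * 3.9018 = 14792.0012

14792.0012 $/yr


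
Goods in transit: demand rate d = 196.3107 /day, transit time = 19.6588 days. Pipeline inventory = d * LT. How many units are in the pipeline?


Pipeline = 196.3107 * 19.6588 = 3859.2328

3859.2328 units


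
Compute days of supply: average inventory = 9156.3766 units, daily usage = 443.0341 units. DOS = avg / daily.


DOS = 9156.3766 / 443.0341 = 20.6674

20.6674 days


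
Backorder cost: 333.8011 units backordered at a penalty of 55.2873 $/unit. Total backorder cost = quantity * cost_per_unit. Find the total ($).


Total = 333.8011 * 55.2873 = 18454.9616

18454.9616 $


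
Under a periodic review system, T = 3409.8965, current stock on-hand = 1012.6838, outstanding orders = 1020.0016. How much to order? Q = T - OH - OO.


Inventory position = OH + OO = 1012.6838 + 1020.0016 = 2032.6854
Q = 3409.8965 - 2032.6854 = 1377.2111

1377.2111 units


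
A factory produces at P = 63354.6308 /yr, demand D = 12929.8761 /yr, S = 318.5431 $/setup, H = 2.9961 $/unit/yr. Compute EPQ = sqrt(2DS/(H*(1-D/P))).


1 - D/P = 1 - 0.2041 = 0.7959
H*(1-D/P) = 2.3846
2DS = 8237445.6310
EPQ = sqrt(3454385.6971) = 1858.5978

1858.5978 units


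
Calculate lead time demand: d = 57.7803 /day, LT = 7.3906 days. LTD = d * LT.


LTD = 57.7803 * 7.3906 = 427.0311

427.0311 units


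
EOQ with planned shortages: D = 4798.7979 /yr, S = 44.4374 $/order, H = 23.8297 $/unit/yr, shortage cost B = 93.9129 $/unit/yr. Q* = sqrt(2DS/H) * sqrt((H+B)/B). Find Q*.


sqrt(2DS/H) = 133.7816
sqrt((H+B)/B) = 1.1197
Q* = 133.7816 * 1.1197 = 149.7961

149.7961 units


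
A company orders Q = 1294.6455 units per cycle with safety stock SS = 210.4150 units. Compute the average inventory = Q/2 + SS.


Q/2 = 647.3228
Avg = 647.3228 + 210.4150 = 857.7378

857.7378 units


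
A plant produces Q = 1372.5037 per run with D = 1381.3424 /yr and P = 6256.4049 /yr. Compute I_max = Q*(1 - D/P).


D/P = 0.2208
1 - D/P = 0.7792
I_max = 1372.5037 * 0.7792 = 1069.4706

1069.4706 units


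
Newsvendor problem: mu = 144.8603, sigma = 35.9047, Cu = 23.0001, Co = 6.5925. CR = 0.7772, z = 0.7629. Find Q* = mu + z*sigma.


CR = Cu/(Cu+Co) = 23.0001/(23.0001+6.5925) = 0.7772
z = 0.7629
Q* = 144.8603 + 0.7629 * 35.9047 = 172.2520

172.2520 units


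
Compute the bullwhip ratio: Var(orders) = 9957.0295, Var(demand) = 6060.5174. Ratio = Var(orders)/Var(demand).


BW = 9957.0295 / 6060.5174 = 1.6429

1.6429


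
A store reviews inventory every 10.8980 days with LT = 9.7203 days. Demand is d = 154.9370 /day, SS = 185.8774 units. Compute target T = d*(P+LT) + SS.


P + LT = 20.6183
d*(P+LT) = 154.9370 * 20.6183 = 3194.5375
T = 3194.5375 + 185.8774 = 3380.4149

3380.4149 units


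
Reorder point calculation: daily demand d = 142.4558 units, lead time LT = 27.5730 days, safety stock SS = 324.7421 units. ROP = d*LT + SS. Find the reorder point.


d*LT = 142.4558 * 27.5730 = 3927.9338
ROP = 3927.9338 + 324.7421 = 4252.6759

4252.6759 units


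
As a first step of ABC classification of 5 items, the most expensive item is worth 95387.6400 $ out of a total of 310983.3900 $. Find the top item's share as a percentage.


Top item = 95387.6400
Total = 310983.3900
Percentage = 95387.6400 / 310983.3900 * 100 = 30.6729

30.6729%


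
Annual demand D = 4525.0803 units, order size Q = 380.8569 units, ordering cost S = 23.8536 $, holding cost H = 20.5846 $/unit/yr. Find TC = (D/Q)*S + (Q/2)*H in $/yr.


Ordering cost = D*S/Q = 283.4121
Holding cost = Q*H/2 = 3919.8935
TC = 283.4121 + 3919.8935 = 4203.3056

4203.3056 $/yr


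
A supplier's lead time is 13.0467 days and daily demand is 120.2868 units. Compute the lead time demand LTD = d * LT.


LTD = 120.2868 * 13.0467 = 1569.3458

1569.3458 units


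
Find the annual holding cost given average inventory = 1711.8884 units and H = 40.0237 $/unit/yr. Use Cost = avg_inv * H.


Cost = 1711.8884 * 40.0237 = 68516.1078

68516.1078 $/yr


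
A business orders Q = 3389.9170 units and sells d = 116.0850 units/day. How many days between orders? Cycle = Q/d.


Cycle = 3389.9170 / 116.0850 = 29.2020

29.2020 days


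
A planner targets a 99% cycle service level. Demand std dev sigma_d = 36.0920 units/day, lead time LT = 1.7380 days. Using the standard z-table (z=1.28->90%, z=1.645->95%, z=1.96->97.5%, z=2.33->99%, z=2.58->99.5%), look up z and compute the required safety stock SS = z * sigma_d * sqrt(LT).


From the table, SL = 99% corresponds to z = 2.33
sqrt(LT) = sqrt(1.7380) = 1.3183
SS = 2.33 * 36.0920 * 1.3183 = 110.8643

110.8643 units


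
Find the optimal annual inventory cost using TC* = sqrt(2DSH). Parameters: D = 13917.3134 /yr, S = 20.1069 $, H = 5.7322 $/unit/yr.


2*D*S*H = 3208129.2398
TC* = sqrt(3208129.2398) = 1791.1251

1791.1251 $/yr


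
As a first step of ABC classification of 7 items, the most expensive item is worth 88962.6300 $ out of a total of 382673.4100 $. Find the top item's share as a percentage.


Top item = 88962.6300
Total = 382673.4100
Percentage = 88962.6300 / 382673.4100 * 100 = 23.2477

23.2477%


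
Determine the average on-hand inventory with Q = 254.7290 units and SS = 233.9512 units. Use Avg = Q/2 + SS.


Q/2 = 127.3645
Avg = 127.3645 + 233.9512 = 361.3157

361.3157 units


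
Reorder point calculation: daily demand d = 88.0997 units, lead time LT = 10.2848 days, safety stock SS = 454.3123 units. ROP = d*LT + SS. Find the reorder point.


d*LT = 88.0997 * 10.2848 = 906.0878
ROP = 906.0878 + 454.3123 = 1360.4001

1360.4001 units


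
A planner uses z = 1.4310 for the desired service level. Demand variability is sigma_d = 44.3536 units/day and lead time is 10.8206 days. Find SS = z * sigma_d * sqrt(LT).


sqrt(LT) = sqrt(10.8206) = 3.2895
SS = 1.4310 * 44.3536 * 3.2895 = 208.7825

208.7825 units


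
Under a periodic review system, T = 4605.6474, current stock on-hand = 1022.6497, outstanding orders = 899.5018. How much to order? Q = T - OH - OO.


Inventory position = OH + OO = 1022.6497 + 899.5018 = 1922.1515
Q = 4605.6474 - 1922.1515 = 2683.4959

2683.4959 units


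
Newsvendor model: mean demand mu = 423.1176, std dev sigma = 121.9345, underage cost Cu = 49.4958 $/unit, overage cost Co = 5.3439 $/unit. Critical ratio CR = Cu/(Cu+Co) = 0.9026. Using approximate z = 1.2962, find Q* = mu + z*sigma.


CR = Cu/(Cu+Co) = 49.4958/(49.4958+5.3439) = 0.9026
z = 1.2962
Q* = 423.1176 + 1.2962 * 121.9345 = 581.1691

581.1691 units


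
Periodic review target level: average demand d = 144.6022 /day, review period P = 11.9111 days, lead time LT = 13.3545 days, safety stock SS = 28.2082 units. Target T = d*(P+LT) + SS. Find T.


P + LT = 25.2656
d*(P+LT) = 144.6022 * 25.2656 = 3653.4613
T = 3653.4613 + 28.2082 = 3681.6695

3681.6695 units


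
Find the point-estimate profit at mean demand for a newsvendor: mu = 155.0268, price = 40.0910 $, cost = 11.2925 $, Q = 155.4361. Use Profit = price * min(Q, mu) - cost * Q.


Sales at mu = min(155.4361, 155.0268) = 155.0268
Revenue = 40.0910 * 155.0268 = 6215.1794
Total cost = 11.2925 * 155.4361 = 1755.2622
Profit = 6215.1794 - 1755.2622 = 4459.9173

4459.9173 $


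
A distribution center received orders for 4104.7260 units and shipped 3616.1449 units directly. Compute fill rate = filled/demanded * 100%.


FR = 3616.1449 / 4104.7260 * 100 = 88.0971

88.0971%


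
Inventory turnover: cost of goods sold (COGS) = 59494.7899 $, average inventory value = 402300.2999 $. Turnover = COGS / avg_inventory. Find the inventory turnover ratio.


Turnover = 59494.7899 / 402300.2999 = 0.1479

0.1479


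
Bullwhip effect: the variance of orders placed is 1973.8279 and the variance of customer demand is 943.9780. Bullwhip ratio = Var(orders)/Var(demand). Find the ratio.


BW = 1973.8279 / 943.9780 = 2.0910

2.0910


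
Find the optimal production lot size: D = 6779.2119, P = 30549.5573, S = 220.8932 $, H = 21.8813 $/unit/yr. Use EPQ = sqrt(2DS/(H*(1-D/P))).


1 - D/P = 1 - 0.2219 = 0.7781
H*(1-D/P) = 17.0256
2DS = 2994963.6201
EPQ = sqrt(175908.9190) = 419.4150

419.4150 units


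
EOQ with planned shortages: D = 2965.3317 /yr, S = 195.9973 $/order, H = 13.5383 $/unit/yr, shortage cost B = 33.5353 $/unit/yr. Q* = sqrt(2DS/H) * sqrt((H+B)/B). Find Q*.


sqrt(2DS/H) = 293.0182
sqrt((H+B)/B) = 1.1848
Q* = 293.0182 * 1.1848 = 347.1620

347.1620 units


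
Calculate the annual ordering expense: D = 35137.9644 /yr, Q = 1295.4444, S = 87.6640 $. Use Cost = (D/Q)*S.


Number of orders = D/Q = 27.1243
Cost = 27.1243 * 87.6640 = 2377.8207

2377.8207 $/yr


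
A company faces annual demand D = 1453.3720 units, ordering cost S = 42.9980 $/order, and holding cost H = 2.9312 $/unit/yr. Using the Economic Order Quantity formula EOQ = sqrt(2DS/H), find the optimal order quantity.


2*D*S = 2 * 1453.3720 * 42.9980 = 124984.1785
2*D*S/H = 42639.2530
EOQ = sqrt(42639.2530) = 206.4927

206.4927 units


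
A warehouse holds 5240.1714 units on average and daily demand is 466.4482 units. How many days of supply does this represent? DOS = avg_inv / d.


DOS = 5240.1714 / 466.4482 = 11.2342

11.2342 days


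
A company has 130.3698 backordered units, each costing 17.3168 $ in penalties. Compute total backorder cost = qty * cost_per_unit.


Total = 130.3698 * 17.3168 = 2257.5878

2257.5878 $


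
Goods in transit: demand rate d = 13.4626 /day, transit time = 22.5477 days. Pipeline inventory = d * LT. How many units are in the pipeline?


Pipeline = 13.4626 * 22.5477 = 303.5507

303.5507 units


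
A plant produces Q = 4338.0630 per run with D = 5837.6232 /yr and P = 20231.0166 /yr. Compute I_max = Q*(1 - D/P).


D/P = 0.2885
1 - D/P = 0.7115
I_max = 4338.0630 * 0.7115 = 3086.3228

3086.3228 units


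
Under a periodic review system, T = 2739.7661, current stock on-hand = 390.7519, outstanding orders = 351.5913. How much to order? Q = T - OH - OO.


Inventory position = OH + OO = 390.7519 + 351.5913 = 742.3432
Q = 2739.7661 - 742.3432 = 1997.4229

1997.4229 units


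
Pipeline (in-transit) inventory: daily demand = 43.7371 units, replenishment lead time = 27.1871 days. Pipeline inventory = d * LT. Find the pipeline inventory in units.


Pipeline = 43.7371 * 27.1871 = 1189.0849

1189.0849 units


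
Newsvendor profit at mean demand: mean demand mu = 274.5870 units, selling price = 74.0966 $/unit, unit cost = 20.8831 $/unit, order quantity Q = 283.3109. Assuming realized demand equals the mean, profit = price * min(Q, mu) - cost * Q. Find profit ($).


Sales at mu = min(283.3109, 274.5870) = 274.5870
Revenue = 74.0966 * 274.5870 = 20345.9631
Total cost = 20.8831 * 283.3109 = 5916.4099
Profit = 20345.9631 - 5916.4099 = 14429.5532

14429.5532 $


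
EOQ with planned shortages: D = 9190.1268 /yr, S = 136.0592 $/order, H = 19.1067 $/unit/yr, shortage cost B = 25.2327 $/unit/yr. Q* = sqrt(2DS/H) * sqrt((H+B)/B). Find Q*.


sqrt(2DS/H) = 361.7819
sqrt((H+B)/B) = 1.3256
Q* = 361.7819 * 1.3256 = 479.5787

479.5787 units


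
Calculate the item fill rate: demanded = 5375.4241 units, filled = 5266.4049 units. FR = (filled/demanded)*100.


FR = 5266.4049 / 5375.4241 * 100 = 97.9719

97.9719%


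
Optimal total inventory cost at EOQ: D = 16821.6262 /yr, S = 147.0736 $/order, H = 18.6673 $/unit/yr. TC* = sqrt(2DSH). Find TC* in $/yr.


2*D*S*H = 92366439.6837
TC* = sqrt(92366439.6837) = 9610.7461

9610.7461 $/yr


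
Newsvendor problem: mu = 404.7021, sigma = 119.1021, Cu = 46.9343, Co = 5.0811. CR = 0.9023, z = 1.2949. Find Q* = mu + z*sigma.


CR = Cu/(Cu+Co) = 46.9343/(46.9343+5.0811) = 0.9023
z = 1.2949
Q* = 404.7021 + 1.2949 * 119.1021 = 558.9274

558.9274 units


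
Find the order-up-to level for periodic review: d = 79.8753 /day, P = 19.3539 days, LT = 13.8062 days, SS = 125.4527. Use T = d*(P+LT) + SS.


P + LT = 33.1601
d*(P+LT) = 79.8753 * 33.1601 = 2648.6729
T = 2648.6729 + 125.4527 = 2774.1256

2774.1256 units


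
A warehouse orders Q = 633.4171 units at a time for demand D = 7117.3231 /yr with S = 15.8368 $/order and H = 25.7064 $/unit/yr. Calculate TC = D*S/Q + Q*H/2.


Ordering cost = D*S/Q = 177.9485
Holding cost = Q*H/2 = 8141.4367
TC = 177.9485 + 8141.4367 = 8319.3852

8319.3852 $/yr


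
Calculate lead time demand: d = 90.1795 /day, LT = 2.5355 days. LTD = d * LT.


LTD = 90.1795 * 2.5355 = 228.6501

228.6501 units


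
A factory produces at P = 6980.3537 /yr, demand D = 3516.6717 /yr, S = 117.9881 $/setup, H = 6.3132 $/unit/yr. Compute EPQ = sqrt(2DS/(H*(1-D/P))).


1 - D/P = 1 - 0.5038 = 0.4962
H*(1-D/P) = 3.1326
2DS = 829850.8244
EPQ = sqrt(264904.8432) = 514.6891

514.6891 units


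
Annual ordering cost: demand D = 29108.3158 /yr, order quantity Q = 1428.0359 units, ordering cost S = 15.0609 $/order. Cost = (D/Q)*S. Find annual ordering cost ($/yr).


Number of orders = D/Q = 20.3835
Cost = 20.3835 * 15.0609 = 306.9933

306.9933 $/yr


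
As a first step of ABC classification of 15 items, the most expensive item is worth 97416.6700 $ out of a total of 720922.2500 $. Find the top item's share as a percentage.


Top item = 97416.6700
Total = 720922.2500
Percentage = 97416.6700 / 720922.2500 * 100 = 13.5128

13.5128%


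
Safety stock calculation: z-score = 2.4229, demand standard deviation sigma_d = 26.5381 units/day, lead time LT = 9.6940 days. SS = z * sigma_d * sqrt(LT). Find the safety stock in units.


sqrt(LT) = sqrt(9.6940) = 3.1135
SS = 2.4229 * 26.5381 * 3.1135 = 200.1967

200.1967 units


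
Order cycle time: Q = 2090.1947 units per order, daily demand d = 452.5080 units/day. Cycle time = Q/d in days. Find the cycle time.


Cycle = 2090.1947 / 452.5080 = 4.6191

4.6191 days


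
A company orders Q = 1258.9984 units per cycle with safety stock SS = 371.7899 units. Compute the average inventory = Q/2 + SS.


Q/2 = 629.4992
Avg = 629.4992 + 371.7899 = 1001.2891

1001.2891 units


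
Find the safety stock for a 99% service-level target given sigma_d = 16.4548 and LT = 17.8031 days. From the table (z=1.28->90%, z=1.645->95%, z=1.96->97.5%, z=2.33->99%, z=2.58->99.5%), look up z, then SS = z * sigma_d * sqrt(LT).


From the table, SL = 99% corresponds to z = 2.33
sqrt(LT) = sqrt(17.8031) = 4.2194
SS = 2.33 * 16.4548 * 4.2194 = 161.7694

161.7694 units


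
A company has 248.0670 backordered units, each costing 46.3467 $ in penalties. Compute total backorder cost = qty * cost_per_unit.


Total = 248.0670 * 46.3467 = 11497.0868

11497.0868 $


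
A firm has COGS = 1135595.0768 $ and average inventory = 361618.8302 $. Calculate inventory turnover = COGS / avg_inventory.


Turnover = 1135595.0768 / 361618.8302 = 3.1403

3.1403


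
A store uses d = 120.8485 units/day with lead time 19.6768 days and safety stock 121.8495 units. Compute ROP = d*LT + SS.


d*LT = 120.8485 * 19.6768 = 2377.9118
ROP = 2377.9118 + 121.8495 = 2499.7613

2499.7613 units


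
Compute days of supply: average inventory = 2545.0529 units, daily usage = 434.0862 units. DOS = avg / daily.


DOS = 2545.0529 / 434.0862 = 5.8630

5.8630 days


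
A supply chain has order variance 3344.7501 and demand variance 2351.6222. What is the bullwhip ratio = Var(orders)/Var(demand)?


BW = 3344.7501 / 2351.6222 = 1.4223

1.4223


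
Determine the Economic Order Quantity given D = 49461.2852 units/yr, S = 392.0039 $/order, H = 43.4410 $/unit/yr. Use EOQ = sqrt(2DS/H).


2*D*S = 2 * 49461.2852 * 392.0039 = 38778033.3948
2*D*S/H = 892659.7775
EOQ = sqrt(892659.7775) = 944.8067

944.8067 units


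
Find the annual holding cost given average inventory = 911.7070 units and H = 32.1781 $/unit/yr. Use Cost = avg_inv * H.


Cost = 911.7070 * 32.1781 = 29336.9990

29336.9990 $/yr


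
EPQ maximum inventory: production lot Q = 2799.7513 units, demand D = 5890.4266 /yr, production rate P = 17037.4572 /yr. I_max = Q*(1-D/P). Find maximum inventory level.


D/P = 0.3457
1 - D/P = 0.6543
I_max = 2799.7513 * 0.6543 = 1831.7824

1831.7824 units


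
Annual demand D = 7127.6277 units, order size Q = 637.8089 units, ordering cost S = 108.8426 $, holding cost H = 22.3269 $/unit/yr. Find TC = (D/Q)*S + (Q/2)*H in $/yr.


Ordering cost = D*S/Q = 1216.3354
Holding cost = Q*H/2 = 7120.1478
TC = 1216.3354 + 7120.1478 = 8336.4831

8336.4831 $/yr


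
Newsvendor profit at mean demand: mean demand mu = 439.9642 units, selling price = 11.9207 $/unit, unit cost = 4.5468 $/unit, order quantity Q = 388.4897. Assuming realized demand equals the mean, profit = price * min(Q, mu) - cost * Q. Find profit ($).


Sales at mu = min(388.4897, 439.9642) = 388.4897
Revenue = 11.9207 * 388.4897 = 4631.0692
Total cost = 4.5468 * 388.4897 = 1766.3850
Profit = 4631.0692 - 1766.3850 = 2864.6842

2864.6842 $


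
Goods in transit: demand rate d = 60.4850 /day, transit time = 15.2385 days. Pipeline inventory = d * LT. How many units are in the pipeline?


Pipeline = 60.4850 * 15.2385 = 921.7007

921.7007 units


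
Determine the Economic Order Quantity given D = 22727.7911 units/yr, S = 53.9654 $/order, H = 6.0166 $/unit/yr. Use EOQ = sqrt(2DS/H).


2*D*S = 2 * 22727.7911 * 53.9654 = 2453028.6757
2*D*S/H = 407710.1146
EOQ = sqrt(407710.1146) = 638.5218

638.5218 units


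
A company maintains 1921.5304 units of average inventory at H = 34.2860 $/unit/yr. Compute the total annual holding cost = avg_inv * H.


Cost = 1921.5304 * 34.2860 = 65881.5913

65881.5913 $/yr


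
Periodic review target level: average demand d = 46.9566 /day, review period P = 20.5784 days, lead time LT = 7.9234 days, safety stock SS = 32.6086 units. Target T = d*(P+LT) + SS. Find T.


P + LT = 28.5018
d*(P+LT) = 46.9566 * 28.5018 = 1338.3476
T = 1338.3476 + 32.6086 = 1370.9562

1370.9562 units


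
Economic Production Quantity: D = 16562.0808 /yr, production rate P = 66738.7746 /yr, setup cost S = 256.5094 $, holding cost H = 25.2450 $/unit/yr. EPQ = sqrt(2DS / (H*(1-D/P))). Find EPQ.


1 - D/P = 1 - 0.2482 = 0.7518
H*(1-D/P) = 18.9801
2DS = 8496658.8175
EPQ = sqrt(447660.7222) = 669.0745

669.0745 units


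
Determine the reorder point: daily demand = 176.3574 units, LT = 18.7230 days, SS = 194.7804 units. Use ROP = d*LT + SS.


d*LT = 176.3574 * 18.7230 = 3301.9396
ROP = 3301.9396 + 194.7804 = 3496.7200

3496.7200 units


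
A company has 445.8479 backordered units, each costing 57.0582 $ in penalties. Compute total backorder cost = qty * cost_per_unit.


Total = 445.8479 * 57.0582 = 25439.2786

25439.2786 $


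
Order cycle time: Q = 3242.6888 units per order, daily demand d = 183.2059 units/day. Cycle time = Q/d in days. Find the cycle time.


Cycle = 3242.6888 / 183.2059 = 17.6997

17.6997 days


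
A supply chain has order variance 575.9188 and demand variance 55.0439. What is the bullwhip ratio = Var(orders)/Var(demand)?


BW = 575.9188 / 55.0439 = 10.4629

10.4629


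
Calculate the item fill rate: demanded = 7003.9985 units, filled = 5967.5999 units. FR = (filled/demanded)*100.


FR = 5967.5999 / 7003.9985 * 100 = 85.2028

85.2028%


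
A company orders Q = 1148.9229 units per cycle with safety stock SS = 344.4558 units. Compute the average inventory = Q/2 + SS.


Q/2 = 574.4615
Avg = 574.4615 + 344.4558 = 918.9172

918.9172 units


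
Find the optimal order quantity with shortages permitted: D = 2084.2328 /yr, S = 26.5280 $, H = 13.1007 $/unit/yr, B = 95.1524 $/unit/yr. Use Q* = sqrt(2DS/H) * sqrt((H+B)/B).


sqrt(2DS/H) = 91.8741
sqrt((H+B)/B) = 1.0666
Q* = 91.8741 * 1.0666 = 97.9949

97.9949 units


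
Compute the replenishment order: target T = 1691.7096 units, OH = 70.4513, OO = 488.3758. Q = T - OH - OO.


Inventory position = OH + OO = 70.4513 + 488.3758 = 558.8271
Q = 1691.7096 - 558.8271 = 1132.8825

1132.8825 units


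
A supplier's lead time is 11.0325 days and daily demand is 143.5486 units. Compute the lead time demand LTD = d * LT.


LTD = 143.5486 * 11.0325 = 1583.6999

1583.6999 units


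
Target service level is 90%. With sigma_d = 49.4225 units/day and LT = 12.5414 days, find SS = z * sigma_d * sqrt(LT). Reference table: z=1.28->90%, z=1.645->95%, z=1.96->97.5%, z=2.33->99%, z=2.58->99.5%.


From the table, SL = 90% corresponds to z = 1.28
sqrt(LT) = sqrt(12.5414) = 3.5414
SS = 1.28 * 49.4225 * 3.5414 = 224.0308

224.0308 units


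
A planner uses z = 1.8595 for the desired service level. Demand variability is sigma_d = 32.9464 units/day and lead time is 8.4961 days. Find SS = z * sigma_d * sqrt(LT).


sqrt(LT) = sqrt(8.4961) = 2.9148
SS = 1.8595 * 32.9464 * 2.9148 = 178.5722

178.5722 units


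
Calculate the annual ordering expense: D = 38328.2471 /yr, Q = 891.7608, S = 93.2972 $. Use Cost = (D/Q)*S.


Number of orders = D/Q = 42.9804
Cost = 42.9804 * 93.2972 = 4009.9521

4009.9521 $/yr


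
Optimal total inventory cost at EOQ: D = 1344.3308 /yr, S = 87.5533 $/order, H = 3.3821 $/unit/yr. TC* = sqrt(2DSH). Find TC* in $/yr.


2*D*S*H = 796150.3839
TC* = sqrt(796150.3839) = 892.2726

892.2726 $/yr


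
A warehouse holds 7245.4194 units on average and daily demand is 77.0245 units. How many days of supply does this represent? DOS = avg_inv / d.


DOS = 7245.4194 / 77.0245 = 94.0664

94.0664 days


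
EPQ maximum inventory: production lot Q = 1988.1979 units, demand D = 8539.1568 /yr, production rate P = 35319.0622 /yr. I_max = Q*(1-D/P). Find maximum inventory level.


D/P = 0.2418
1 - D/P = 0.7582
I_max = 1988.1979 * 0.7582 = 1507.5075

1507.5075 units


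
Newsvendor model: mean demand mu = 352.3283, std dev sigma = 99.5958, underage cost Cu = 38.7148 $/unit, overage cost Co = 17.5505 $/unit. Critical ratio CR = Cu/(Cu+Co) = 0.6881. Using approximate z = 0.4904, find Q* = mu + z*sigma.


CR = Cu/(Cu+Co) = 38.7148/(38.7148+17.5505) = 0.6881
z = 0.4904
Q* = 352.3283 + 0.4904 * 99.5958 = 401.1701

401.1701 units


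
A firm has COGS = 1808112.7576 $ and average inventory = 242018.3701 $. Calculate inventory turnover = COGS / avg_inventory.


Turnover = 1808112.7576 / 242018.3701 = 7.4710

7.4710
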